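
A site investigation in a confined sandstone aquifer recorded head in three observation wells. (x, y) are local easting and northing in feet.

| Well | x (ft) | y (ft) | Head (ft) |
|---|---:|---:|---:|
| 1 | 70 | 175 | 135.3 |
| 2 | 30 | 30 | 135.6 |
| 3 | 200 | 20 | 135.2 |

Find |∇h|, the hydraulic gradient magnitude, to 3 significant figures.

0.00281

With h = a·x + b·y + c and 1 as origin, the differences give:
  (-40)·a + (-145)·b = +0.3
  130·a + (-155)·b = -0.1
Eliminate b (×(-155) and ×(-145), subtract): 25050·a = -61.00 → a = ∂h/∂x = -0.002435
Back-substitute: b = ∂h/∂y = -0.001397.
|∇h| = √(-0.002435² + -0.001397²) = 0.002807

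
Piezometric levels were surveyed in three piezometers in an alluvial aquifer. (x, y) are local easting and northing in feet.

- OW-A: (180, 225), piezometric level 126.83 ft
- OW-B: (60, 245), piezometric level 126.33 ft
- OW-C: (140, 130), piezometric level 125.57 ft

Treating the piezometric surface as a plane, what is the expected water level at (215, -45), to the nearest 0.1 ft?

Taking OW-A as reference: OW-B−OW-A = (-120, 20, -0.50); OW-C−OW-A = (-40, -95, -1.26).
Determinant of the coordinate differences = (-120)·(-95) − (-40)·20 = 12200.
∂h/∂x = [(-0.50)·(-95) − (-1.26)·20] / 12200 = +0.005959
∂h/∂y = [(-120)·(-1.26) − (-40)·(-0.50)] / 12200 = +0.01075
h(215, -45) = 126.83 + (+0.005959)·(35) + (+0.01075)·(-270) = 126.83 +0.209 -2.904 = 124.135 ft.

124.1 ft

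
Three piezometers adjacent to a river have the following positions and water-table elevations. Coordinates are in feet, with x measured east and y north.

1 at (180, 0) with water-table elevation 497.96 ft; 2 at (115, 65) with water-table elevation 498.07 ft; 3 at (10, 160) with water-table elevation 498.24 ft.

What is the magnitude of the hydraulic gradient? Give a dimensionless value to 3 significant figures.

Taking 1 as reference: 2−1 = (-65, 65, +0.11); 3−1 = (-170, 160, +0.28).
Solve a·Δx + b·Δy = Δh: det = (-65)·160 − (-170)·65 = 650.
∂h/∂x = [(+0.11)·160 − (+0.28)·65] / 650 = -0.0009231
∂h/∂y = [(-65)·(+0.28) − (-170)·(+0.11)] / 650 = +0.0007692
|∇h| = √(-0.0009231² + 0.0007692²) = 0.001202

0.00120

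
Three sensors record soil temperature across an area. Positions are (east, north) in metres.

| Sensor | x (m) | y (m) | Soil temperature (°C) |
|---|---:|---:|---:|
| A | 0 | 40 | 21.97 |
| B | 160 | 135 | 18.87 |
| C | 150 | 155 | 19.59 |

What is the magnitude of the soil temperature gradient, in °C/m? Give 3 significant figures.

0.0374 °C/m

Three-point gradient (reference A): Δ to B = (160, 95, -3.10), Δ to C = (150, 115, -2.38).
∂T/∂x = -0.03142, ∂T/∂y = +0.02029 (det = 4150).
|∇f| = √(-0.03142² + 0.02029²) = 0.0374 °C/m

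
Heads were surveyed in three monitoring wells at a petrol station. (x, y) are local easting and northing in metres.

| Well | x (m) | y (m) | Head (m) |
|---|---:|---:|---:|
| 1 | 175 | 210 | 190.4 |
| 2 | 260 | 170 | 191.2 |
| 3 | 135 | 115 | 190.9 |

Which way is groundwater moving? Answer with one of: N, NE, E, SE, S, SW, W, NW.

NW

Taking 1 as reference: 2−1 = (85, -40, +0.8); 3−1 = (-40, -95, +0.5).
Determinant of the coordinate differences = 85·(-95) − (-40)·(-40) = -9675.
∂h/∂x = [(+0.8)·(-95) − (+0.5)·(-40)] / -9675 = +0.005788
∂h/∂y = [85·(+0.5) − (-40)·(+0.8)] / -9675 = -0.007700
Flow = −∇h = (-0.005788 east, +0.007700 north), which points northwest.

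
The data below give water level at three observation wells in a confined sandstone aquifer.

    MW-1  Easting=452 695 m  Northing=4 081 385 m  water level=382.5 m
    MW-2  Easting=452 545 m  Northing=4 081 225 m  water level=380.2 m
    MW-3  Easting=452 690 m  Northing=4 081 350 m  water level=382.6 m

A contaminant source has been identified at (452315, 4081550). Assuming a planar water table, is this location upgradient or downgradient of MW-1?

downgradient

Three-point gradient (reference MW-1): Δ to MW-2 = (-150, -160, -2.3), Δ to MW-3 = (-5, -35, +0.1).
∂h/∂x = +0.02169, ∂h/∂y = -0.005955 (det = 4450).
Head at (452315, 4081550) = 382.5 + (+0.02169)·(-380) + (-0.005955)·(165) = 373.28 m.
That is lower than the 382.5 m at MW-1, so the point is downgradient.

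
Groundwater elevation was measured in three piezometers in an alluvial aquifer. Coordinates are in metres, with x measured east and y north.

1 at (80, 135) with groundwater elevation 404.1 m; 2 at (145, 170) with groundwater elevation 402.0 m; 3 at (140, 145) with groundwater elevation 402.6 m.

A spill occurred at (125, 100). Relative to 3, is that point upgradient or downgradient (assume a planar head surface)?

upgradient

With h = a·x + b·y + c and 1 as origin, the differences give:
  65·a + 35·b = -2.1
  60·a + 10·b = -1.5
Eliminate b (×10 and ×35, subtract): -1450·a = 31.50 → a = ∂h/∂x = -0.02172
Back-substitute: b = ∂h/∂y = -0.01966.
Head at (125, 100) = 404.1 + (-0.02172)·(45) + (-0.01966)·(-35) = 403.81 m.
That is higher than the 402.6 m at 3, so the point is upgradient.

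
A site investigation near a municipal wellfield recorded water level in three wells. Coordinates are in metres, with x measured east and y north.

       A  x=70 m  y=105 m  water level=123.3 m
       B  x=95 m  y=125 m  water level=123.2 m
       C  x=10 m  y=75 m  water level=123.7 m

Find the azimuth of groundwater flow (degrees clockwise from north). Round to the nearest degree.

129°

Differences from A: to B (Δx, Δy, Δh) = (25, 20, -0.1); to C = (-60, -30, +0.4).
Solve a·Δx + b·Δy = Δh: det = 25·(-30) − (-60)·20 = 450.
∂h/∂x = [(-0.1)·(-30) − (+0.4)·20] / 450 = -0.01111
∂h/∂y = [25·(+0.4) − (-60)·(-0.1)] / 450 = +0.008889
Flow direction (−∇h) has components (+0.01111 E, -0.008889 N).
Azimuth = atan2(E, N) = atan2(+0.01111, -0.008889) = 128.7° ≈ 129°.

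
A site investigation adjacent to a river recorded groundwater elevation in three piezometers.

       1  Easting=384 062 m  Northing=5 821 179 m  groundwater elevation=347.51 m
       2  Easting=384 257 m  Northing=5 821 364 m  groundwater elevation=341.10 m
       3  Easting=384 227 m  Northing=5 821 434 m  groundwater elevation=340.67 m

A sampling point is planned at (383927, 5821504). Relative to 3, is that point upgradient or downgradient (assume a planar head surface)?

Differences from 1: to 2 (Δx, Δy, Δh) = (195, 185, -6.41); to 3 = (165, 255, -6.84).
Solve a·Δx + b·Δy = Δh: det = 195·255 − 165·185 = 19200.
∂h/∂x = [(-6.41)·255 − (-6.84)·185] / 19200 = -0.01923
∂h/∂y = [195·(-6.84) − 165·(-6.41)] / 19200 = -0.01438
Head at (383927, 5821504) = 347.51 + (-0.01923)·(-135) + (-0.01438)·(325) = 345.43 m.
That is higher than the 340.67 m at 3, so the point is upgradient.

upgradient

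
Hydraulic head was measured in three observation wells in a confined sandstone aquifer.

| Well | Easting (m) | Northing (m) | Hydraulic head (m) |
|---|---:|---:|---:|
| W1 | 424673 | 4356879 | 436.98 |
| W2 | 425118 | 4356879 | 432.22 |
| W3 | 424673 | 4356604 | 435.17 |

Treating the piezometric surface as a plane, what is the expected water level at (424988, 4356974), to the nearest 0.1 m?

434.2 m

∂h/∂x = (432.22 − 436.98) / (425118 − 424673) = -0.01070
∂h/∂y = (435.17 − 436.98) / (4356604 − 4356879) = +0.006582
h(424988, 4356974) = 436.98 + (-0.01070)·(315) + (+0.006582)·(95) = 436.98 -3.369 +0.625 = 434.236 m.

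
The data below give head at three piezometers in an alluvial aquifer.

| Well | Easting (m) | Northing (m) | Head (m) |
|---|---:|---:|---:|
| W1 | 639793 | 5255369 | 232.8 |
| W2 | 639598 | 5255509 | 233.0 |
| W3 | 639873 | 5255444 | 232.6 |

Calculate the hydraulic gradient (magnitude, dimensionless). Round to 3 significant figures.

Three-point gradient (reference W1): Δ to W2 = (-195, 140, +0.2), Δ to W3 = (80, 75, -0.2).
∂h/∂x = -0.001665, ∂h/∂y = -0.0008906 (det = -25825).
|∇h| = √(-0.001665² + -0.0008906²) = 0.001888

0.00189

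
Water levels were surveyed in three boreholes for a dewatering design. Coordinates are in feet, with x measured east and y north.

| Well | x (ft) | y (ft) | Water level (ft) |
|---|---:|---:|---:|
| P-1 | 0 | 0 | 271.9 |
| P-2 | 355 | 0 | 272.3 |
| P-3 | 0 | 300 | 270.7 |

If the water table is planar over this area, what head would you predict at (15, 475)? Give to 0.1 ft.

∂h/∂x = (272.3 − 271.9) / (355 − 0) = +0.001127
∂h/∂y = (270.7 − 271.9) / (300 − 0) = -0.004000
h(15, 475) = 271.9 + (+0.001127)·(15) + (-0.004000)·(475) = 271.9 +0.017 -1.900 = 270.017 ft.

270.0 ft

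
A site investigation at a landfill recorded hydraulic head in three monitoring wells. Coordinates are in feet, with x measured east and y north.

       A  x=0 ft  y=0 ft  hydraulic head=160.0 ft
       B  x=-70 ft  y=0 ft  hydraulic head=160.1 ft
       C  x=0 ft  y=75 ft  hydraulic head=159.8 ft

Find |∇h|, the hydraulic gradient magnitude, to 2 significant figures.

∂h/∂x = (160.1 − 160.0) / (-70 − 0) = -0.001429
∂h/∂y = (159.8 − 160.0) / (75 − 0) = -0.002667
|∇h| = √(-0.001429² + -0.002667²) = 0.003026

0.0030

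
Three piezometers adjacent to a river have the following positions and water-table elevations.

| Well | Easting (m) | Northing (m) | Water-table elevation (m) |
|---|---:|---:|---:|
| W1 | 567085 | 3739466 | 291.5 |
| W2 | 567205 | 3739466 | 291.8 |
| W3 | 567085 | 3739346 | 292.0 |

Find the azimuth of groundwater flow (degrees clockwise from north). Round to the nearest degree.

∂h/∂x = (291.8 − 291.5) / (567205 − 567085) = +0.002500
∂h/∂y = (292.0 − 291.5) / (3739346 − 3739466) = -0.004167
Flow direction (−∇h) has components (-0.002500 E, +0.004167 N).
Azimuth = atan2(E, N) = atan2(-0.002500, +0.004167) = 329.0° ≈ 329°.

329°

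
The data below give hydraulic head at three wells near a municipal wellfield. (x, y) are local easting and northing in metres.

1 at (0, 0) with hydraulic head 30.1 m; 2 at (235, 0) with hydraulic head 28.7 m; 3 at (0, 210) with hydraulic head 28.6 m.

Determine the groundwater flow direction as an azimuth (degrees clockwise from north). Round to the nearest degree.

040°

∂h/∂x = (28.7 − 30.1) / (235 − 0) = -0.005957
∂h/∂y = (28.6 − 30.1) / (210 − 0) = -0.007143
Flow direction (−∇h) has components (+0.005957 E, +0.007143 N).
Azimuth = atan2(E, N) = atan2(+0.005957, +0.007143) = 39.8° ≈ 040°.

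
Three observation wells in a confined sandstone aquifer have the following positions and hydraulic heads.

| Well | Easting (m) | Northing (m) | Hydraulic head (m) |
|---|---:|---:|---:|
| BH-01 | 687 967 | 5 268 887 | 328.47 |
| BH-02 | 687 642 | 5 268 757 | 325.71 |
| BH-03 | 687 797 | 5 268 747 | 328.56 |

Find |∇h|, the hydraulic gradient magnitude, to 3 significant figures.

Three-point gradient (reference BH-01): Δ to BH-02 = (-325, -130, -2.76), Δ to BH-03 = (-170, -140, +0.09).
∂h/∂x = +0.01701, ∂h/∂y = -0.02130 (det = 23400).
|∇h| = √(0.01701² + -0.02130²) = 0.02726

0.0273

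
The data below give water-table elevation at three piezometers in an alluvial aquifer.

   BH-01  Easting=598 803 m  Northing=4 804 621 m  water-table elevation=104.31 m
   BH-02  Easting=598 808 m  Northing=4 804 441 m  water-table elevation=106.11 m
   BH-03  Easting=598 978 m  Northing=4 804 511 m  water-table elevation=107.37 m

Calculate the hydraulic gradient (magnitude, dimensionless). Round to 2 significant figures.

0.015

With h = a·x + b·y + c and BH-01 as origin, the differences give:
  5·a + (-180)·b = +1.80
  175·a + (-110)·b = +3.06
Eliminate b (×(-110) and ×(-180), subtract): 30950·a = 352.800 → a = ∂h/∂x = +0.01140
Back-substitute: b = ∂h/∂y = -0.009683.
|∇h| = √(0.01140² + -0.009683²) = 0.01496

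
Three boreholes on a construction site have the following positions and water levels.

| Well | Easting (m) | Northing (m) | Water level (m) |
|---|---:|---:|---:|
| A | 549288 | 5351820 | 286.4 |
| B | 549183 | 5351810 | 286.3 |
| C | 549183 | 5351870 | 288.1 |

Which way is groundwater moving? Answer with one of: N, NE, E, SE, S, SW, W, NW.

Differences from A: to B (Δx, Δy, Δh) = (-105, -10, -0.1); to C = (-105, 50, +1.7).
Determinant of the coordinate differences = (-105)·50 − (-105)·(-10) = -6300.
∂h/∂x = [(-0.1)·50 − (+1.7)·(-10)] / -6300 = -0.001905
∂h/∂y = [(-105)·(+1.7) − (-105)·(-0.1)] / -6300 = +0.03000
Flow = −∇h = (+0.001905 east, -0.03000 north), which points south.

S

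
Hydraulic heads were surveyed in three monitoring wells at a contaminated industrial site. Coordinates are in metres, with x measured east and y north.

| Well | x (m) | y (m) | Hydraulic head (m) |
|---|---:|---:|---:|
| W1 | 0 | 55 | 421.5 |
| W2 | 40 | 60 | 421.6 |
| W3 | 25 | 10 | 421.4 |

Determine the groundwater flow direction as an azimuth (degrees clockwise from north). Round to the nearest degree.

Taking W1 as reference: W2−W1 = (40, 5, +0.1); W3−W1 = (25, -45, -0.1).
Solve a·Δx + b·Δy = Δh: det = 40·(-45) − 25·5 = -1925.
∂h/∂x = [(+0.1)·(-45) − (-0.1)·5] / -1925 = +0.002078
∂h/∂y = [40·(-0.1) − 25·(+0.1)] / -1925 = +0.003377
Flow direction (−∇h) has components (-0.002078 E, -0.003377 N).
Azimuth = atan2(E, N) = atan2(-0.002078, -0.003377) = 211.6° ≈ 212°.

212°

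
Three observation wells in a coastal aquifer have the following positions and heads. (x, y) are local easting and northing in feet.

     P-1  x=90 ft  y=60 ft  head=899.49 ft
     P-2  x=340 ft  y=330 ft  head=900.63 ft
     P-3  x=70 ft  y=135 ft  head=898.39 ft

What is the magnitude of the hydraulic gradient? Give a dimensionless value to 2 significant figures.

Differences from P-1: to P-2 (Δx, Δy, Δh) = (250, 270, +1.14); to P-3 = (-20, 75, -1.10).
Solve a·Δx + b·Δy = Δh: det = 250·75 − (-20)·270 = 24150.
∂h/∂x = [(+1.14)·75 − (-1.10)·270] / 24150 = +0.01584
∂h/∂y = [250·(-1.10) − (-20)·(+1.14)] / 24150 = -0.01044
|∇h| = √(0.01584² + -0.01044²) = 0.01897

0.019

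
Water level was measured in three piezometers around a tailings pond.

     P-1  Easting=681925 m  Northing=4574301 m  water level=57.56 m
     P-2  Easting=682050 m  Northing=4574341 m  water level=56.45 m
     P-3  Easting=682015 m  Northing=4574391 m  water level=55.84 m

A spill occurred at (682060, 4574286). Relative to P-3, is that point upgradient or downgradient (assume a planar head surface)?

upgradient

With h = a·x + b·y + c and P-1 as origin, the differences give:
  125·a + 40·b = -1.11
  90·a + 90·b = -1.72
Eliminate b (×90 and ×40, subtract): 7650·a = -31.100 → a = ∂h/∂x = -0.004065
Back-substitute: b = ∂h/∂y = -0.01505.
Head at (682060, 4574286) = 57.56 + (-0.004065)·(135) + (-0.01505)·(-15) = 57.24 m.
That is higher than the 55.84 m at P-3, so the point is upgradient.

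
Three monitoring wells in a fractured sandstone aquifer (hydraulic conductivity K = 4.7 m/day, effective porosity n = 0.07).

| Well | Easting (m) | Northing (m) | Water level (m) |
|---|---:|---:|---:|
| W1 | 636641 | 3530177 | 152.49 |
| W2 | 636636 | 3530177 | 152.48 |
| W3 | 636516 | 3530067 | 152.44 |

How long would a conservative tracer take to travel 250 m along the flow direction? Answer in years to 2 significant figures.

Differences from W1: to W2 (Δx, Δy, Δh) = (-5, 0, -0.01); to W3 = (-125, -110, -0.05).
Determinant of the coordinate differences = (-5)·(-110) − (-125)·0 = 550.
∂h/∂x = [(-0.01)·(-110) − (-0.05)·0] / 550 = +0.002000
∂h/∂y = [(-5)·(-0.05) − (-125)·(-0.01)] / 550 = -0.001818
|∇h| = √(0.002000² + -0.001818²) = 0.002703
Seepage velocity v = K·i/n = 4.7 × 0.002703 / 0.07 = 0.1815 m/day.
t = 250 / 0.1815 = 1377 days = 3.77 years.

3.8 years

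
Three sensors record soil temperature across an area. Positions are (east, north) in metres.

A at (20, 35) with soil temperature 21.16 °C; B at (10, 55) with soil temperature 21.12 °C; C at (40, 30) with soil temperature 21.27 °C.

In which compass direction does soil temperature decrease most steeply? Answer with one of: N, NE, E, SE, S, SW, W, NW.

Taking A as reference: B−A = (-10, 20, -0.04); C−A = (20, -5, +0.11).
Solve a·Δx + b·Δy = ΔT: det = (-10)·(-5) − 20·20 = -350.
∂T/∂x = [(-0.04)·(-5) − (+0.11)·20] / -350 = +0.005714
∂T/∂y = [(-10)·(+0.11) − 20·(-0.04)] / -350 = +0.0008571
Steepest decrease is along −∇f = (-0.005714 E, -0.0008571 N) → west.

W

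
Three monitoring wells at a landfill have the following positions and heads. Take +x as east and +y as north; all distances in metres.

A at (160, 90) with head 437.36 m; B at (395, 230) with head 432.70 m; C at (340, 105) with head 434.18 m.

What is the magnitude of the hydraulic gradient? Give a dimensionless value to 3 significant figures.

With h = a·x + b·y + c and A as origin, the differences give:
  235·a + 140·b = -4.66
  180·a + 15·b = -3.18
Eliminate b (×15 and ×140, subtract): -21675·a = 375.300 → a = ∂h/∂x = -0.01731
Back-substitute: b = ∂h/∂y = -0.004221.
|∇h| = √(-0.01731² + -0.004221²) = 0.01782

0.0178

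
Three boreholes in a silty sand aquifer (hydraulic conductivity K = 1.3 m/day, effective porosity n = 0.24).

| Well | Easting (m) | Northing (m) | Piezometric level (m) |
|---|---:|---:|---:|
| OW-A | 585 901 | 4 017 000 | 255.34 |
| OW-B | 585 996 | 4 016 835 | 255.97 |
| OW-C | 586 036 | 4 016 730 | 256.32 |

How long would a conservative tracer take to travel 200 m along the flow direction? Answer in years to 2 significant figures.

Taking OW-A as reference: OW-B−OW-A = (95, -165, +0.63); OW-C−OW-A = (135, -270, +0.98).
Solve a·Δx + b·Δy = Δh: det = 95·(-270) − 135·(-165) = -3375.
∂h/∂x = [(+0.63)·(-270) − (+0.98)·(-165)] / -3375 = +0.002489
∂h/∂y = [95·(+0.98) − 135·(+0.63)] / -3375 = -0.002385
|∇h| = √(0.002489² + -0.002385²) = 0.003447
Seepage velocity v = K·i/n = 1.3 × 0.003447 / 0.24 = 0.01867 m/day.
t = 200 / 0.01867 = 1.071e+04 days = 29.3 years.

29 years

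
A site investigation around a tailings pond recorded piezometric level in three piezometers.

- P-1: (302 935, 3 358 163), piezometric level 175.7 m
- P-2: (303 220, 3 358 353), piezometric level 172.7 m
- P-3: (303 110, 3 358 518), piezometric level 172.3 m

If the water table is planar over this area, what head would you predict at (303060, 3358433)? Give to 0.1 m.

With h = a·x + b·y + c and P-1 as origin, the differences give:
  285·a + 190·b = -3.0
  175·a + 355·b = -3.4
Eliminate b (×355 and ×190, subtract): 67925·a = -419.00 → a = ∂h/∂x = -0.006169
Back-substitute: b = ∂h/∂y = -0.006537.
h(303060, 3358433) = 175.7 + (-0.006169)·(125) + (-0.006537)·(270) = 175.7 -0.771 -1.765 = 173.164 m.

173.2 m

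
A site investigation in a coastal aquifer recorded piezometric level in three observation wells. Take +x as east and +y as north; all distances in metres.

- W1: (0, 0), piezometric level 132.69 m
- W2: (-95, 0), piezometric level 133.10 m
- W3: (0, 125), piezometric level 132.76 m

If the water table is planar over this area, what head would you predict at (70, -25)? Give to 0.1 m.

∂h/∂x = (133.10 − 132.69) / (-95 − 0) = -0.004316
∂h/∂y = (132.76 − 132.69) / (125 − 0) = +0.0005600
h(70, -25) = 132.69 + (-0.004316)·(70) + (+0.0005600)·(-25) = 132.69 -0.302 -0.014 = 132.374 m.

132.4 m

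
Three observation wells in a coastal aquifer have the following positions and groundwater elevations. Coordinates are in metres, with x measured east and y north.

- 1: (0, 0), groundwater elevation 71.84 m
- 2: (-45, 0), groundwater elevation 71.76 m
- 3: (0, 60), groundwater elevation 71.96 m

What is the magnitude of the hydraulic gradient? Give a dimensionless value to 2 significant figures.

∂h/∂x = (71.76 − 71.84) / (-45 − 0) = +0.001778
∂h/∂y = (71.96 − 71.84) / (60 − 0) = +0.002000
|∇h| = √(0.001778² + 0.002000²) = 0.002676

0.0027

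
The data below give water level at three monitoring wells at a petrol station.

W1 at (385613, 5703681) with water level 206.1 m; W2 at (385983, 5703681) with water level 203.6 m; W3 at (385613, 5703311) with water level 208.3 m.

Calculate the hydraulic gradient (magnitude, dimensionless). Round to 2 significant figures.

∂h/∂x = (203.6 − 206.1) / (385983 − 385613) = -0.006757
∂h/∂y = (208.3 − 206.1) / (5703311 − 5703681) = -0.005946
|∇h| = √(-0.006757² + -0.005946²) = 0.009001

0.0090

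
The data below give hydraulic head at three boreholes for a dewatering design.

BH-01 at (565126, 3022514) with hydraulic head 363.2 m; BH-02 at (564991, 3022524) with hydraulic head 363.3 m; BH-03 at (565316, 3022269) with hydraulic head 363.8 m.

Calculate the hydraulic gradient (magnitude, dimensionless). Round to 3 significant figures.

0.00335

Taking BH-01 as reference: BH-02−BH-01 = (-135, 10, +0.1); BH-03−BH-01 = (190, -245, +0.6).
Determinant of the coordinate differences = (-135)·(-245) − 190·10 = 31175.
∂h/∂x = [(+0.1)·(-245) − (+0.6)·10] / 31175 = -0.0009783
∂h/∂y = [(-135)·(+0.6) − 190·(+0.1)] / 31175 = -0.003208
|∇h| = √(-0.0009783² + -0.003208²) = 0.003354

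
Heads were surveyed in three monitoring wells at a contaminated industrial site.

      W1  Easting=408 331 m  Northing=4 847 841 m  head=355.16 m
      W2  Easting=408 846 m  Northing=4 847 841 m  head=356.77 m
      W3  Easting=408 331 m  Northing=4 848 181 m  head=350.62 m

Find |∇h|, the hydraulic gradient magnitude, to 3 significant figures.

0.0137

∂h/∂x = (356.77 − 355.16) / (408846 − 408331) = +0.003126
∂h/∂y = (350.62 − 355.16) / (4848181 − 4847841) = -0.01335
|∇h| = √(0.003126² + -0.01335²) = 0.01371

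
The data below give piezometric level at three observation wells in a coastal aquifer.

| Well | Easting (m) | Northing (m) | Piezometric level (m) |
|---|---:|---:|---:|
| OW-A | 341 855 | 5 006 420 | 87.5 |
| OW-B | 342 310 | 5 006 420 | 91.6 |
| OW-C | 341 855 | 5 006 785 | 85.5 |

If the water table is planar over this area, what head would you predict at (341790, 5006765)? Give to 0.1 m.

∂h/∂x = (91.6 − 87.5) / (342310 − 341855) = +0.009011
∂h/∂y = (85.5 − 87.5) / (5006785 − 5006420) = -0.005479
h(341790, 5006765) = 87.5 + (+0.009011)·(-65) + (-0.005479)·(345) = 87.5 -0.586 -1.890 = 85.024 m.

85.0 m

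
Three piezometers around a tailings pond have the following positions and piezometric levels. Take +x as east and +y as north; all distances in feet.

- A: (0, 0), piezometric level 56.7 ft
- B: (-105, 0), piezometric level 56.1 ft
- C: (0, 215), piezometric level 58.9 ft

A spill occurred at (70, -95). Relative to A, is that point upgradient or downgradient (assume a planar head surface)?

downgradient

∂h/∂x = (56.1 − 56.7) / (-105 − 0) = +0.005714
∂h/∂y = (58.9 − 56.7) / (215 − 0) = +0.01023
Head at (70, -95) = 56.7 + (+0.005714)·(70) + (+0.01023)·(-95) = 56.13 ft.
That is lower than the 56.7 ft at A, so the point is downgradient.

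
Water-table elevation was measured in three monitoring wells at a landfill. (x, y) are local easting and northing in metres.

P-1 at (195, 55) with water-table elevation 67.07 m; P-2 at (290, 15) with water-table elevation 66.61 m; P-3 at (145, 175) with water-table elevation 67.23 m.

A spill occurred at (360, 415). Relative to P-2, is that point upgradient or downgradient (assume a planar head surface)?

downgradient

Differences from P-1: to P-2 (Δx, Δy, Δh) = (95, -40, -0.46); to P-3 = (-50, 120, +0.16).
Solve a·Δx + b·Δy = Δh: det = 95·120 − (-50)·(-40) = 9400.
∂h/∂x = [(-0.46)·120 − (+0.16)·(-40)] / 9400 = -0.005191
∂h/∂y = [95·(+0.16) − (-50)·(-0.46)] / 9400 = -0.0008298
Head at (360, 415) = 67.07 + (-0.005191)·(165) + (-0.0008298)·(360) = 65.91 m.
That is lower than the 66.61 m at P-2, so the point is downgradient.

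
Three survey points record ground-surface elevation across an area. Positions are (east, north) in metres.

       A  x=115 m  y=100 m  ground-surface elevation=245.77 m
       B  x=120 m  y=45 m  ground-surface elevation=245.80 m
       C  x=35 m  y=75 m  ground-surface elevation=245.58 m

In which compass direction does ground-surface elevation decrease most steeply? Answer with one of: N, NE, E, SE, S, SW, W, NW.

W

Taking A as reference: B−A = (5, -55, +0.03); C−A = (-80, -25, -0.19).
Determinant of the coordinate differences = 5·(-25) − (-80)·(-55) = -4525.
∂z/∂x = [(+0.03)·(-25) − (-0.19)·(-55)] / -4525 = +0.002475
∂z/∂y = [5·(-0.19) − (-80)·(+0.03)] / -4525 = -0.0003204
Steepest decrease is along −∇f = (-0.002475 E, +0.0003204 N) → west.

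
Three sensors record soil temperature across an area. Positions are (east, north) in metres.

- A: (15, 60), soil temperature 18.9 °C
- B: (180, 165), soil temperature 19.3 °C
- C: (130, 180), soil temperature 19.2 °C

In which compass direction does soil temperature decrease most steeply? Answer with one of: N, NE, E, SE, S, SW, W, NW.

W

Taking A as reference: B−A = (165, 105, +0.4); C−A = (115, 120, +0.3).
Determinant of the coordinate differences = 165·120 − 115·105 = 7725.
∂T/∂x = [(+0.4)·120 − (+0.3)·105] / 7725 = +0.002136
∂T/∂y = [165·(+0.3) − 115·(+0.4)] / 7725 = +0.0004531
Steepest decrease is along −∇f = (-0.002136 E, -0.0004531 N) → west.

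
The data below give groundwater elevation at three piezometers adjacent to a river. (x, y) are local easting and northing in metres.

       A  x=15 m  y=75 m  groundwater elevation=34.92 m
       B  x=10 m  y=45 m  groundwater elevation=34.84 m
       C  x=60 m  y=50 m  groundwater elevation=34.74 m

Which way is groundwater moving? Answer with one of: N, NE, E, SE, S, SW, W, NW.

Differences from A: to B (Δx, Δy, Δh) = (-5, -30, -0.08); to C = (45, -25, -0.18).
Solve a·Δx + b·Δy = Δh: det = (-5)·(-25) − 45·(-30) = 1475.
∂h/∂x = [(-0.08)·(-25) − (-0.18)·(-30)] / 1475 = -0.002305
∂h/∂y = [(-5)·(-0.18) − 45·(-0.08)] / 1475 = +0.003051
Flow = −∇h = (+0.002305 east, -0.003051 north), which points southeast.

SE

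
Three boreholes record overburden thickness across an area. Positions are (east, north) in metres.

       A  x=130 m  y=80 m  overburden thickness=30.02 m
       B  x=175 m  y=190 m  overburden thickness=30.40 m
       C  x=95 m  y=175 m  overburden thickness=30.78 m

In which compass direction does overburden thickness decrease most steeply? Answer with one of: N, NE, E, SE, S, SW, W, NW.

SE

Taking A as reference: B−A = (45, 110, +0.38); C−A = (-35, 95, +0.76).
Solve a·Δx + b·Δy = Δd: det = 45·95 − (-35)·110 = 8125.
∂d/∂x = [(+0.38)·95 − (+0.76)·110] / 8125 = -0.005846
∂d/∂y = [45·(+0.76) − (-35)·(+0.38)] / 8125 = +0.005846
Steepest decrease is along −∇f = (+0.005846 E, -0.005846 N) → southeast.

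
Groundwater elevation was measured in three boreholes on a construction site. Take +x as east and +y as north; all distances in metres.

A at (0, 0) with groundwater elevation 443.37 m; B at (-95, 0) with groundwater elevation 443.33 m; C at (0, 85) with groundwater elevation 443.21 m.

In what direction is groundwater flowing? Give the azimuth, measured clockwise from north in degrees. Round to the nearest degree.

∂h/∂x = (443.33 − 443.37) / (-95 − 0) = +0.0004211
∂h/∂y = (443.21 − 443.37) / (85 − 0) = -0.001882
Flow direction (−∇h) has components (-0.0004211 E, +0.001882 N).
Azimuth = atan2(E, N) = atan2(-0.0004211, +0.001882) = 347.4° ≈ 347°.

347°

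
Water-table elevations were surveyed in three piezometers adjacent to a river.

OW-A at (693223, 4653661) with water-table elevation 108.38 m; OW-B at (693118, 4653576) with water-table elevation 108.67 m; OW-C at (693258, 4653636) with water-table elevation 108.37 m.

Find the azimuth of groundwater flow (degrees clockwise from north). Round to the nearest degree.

Differences from OW-A: to OW-B (Δx, Δy, Δh) = (-105, -85, +0.29); to OW-C = (35, -25, -0.01).
Determinant of the coordinate differences = (-105)·(-25) − 35·(-85) = 5600.
∂h/∂x = [(+0.29)·(-25) − (-0.01)·(-85)] / 5600 = -0.001446
∂h/∂y = [(-105)·(-0.01) − 35·(+0.29)] / 5600 = -0.001625
Flow direction (−∇h) has components (+0.001446 E, +0.001625 N).
Azimuth = atan2(E, N) = atan2(+0.001446, +0.001625) = 41.7° ≈ 042°.

042°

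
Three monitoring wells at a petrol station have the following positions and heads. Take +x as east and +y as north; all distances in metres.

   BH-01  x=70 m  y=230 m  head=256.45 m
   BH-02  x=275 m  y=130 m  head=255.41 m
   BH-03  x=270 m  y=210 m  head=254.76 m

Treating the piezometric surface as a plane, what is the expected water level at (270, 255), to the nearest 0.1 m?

With h = a·x + b·y + c and BH-01 as origin, the differences give:
  205·a + (-100)·b = -1.04
  200·a + (-20)·b = -1.69
Eliminate b (×(-20) and ×(-100), subtract): 15900·a = -148.200 → a = ∂h/∂x = -0.009321
Back-substitute: b = ∂h/∂y = -0.008708.
h(270, 255) = 256.45 + (-0.009321)·(200) + (-0.008708)·(25) = 256.45 -1.864 -0.218 = 254.368 m.

254.4 m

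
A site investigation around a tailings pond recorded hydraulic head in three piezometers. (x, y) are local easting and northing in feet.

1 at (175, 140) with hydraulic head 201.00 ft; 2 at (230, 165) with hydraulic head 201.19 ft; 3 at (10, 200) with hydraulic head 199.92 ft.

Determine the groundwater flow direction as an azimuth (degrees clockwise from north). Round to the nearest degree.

Taking 1 as reference: 2−1 = (55, 25, +0.19); 3−1 = (-165, 60, -1.08).
Determinant of the coordinate differences = 55·60 − (-165)·25 = 7425.
∂h/∂x = [(+0.19)·60 − (-1.08)·25] / 7425 = +0.005172
∂h/∂y = [55·(-1.08) − (-165)·(+0.19)] / 7425 = -0.003778
Flow direction (−∇h) has components (-0.005172 E, +0.003778 N).
Azimuth = atan2(E, N) = atan2(-0.005172, +0.003778) = 306.1° ≈ 306°.

306°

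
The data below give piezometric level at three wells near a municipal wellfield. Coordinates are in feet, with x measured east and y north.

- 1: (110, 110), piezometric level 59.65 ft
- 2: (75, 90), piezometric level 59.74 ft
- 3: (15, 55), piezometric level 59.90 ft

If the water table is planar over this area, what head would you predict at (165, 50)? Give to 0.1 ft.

Differences from 1: to 2 (Δx, Δy, Δh) = (-35, -20, +0.09); to 3 = (-95, -55, +0.25).
Solve a·Δx + b·Δy = Δh: det = (-35)·(-55) − (-95)·(-20) = 25.
∂h/∂x = [(+0.09)·(-55) − (+0.25)·(-20)] / 25 = +0.002000
∂h/∂y = [(-35)·(+0.25) − (-95)·(+0.09)] / 25 = -0.008000
h(165, 50) = 59.65 + (+0.002000)·(55) + (-0.008000)·(-60) = 59.65 +0.110 +0.480 = 60.240 ft.

60.2 ft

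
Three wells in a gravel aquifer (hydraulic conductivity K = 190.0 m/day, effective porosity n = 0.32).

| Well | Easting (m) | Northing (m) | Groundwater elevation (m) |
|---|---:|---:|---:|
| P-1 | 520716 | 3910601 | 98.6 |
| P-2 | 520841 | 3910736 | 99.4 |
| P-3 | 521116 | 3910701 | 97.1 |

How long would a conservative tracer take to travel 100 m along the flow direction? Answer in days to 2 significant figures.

With h = a·x + b·y + c and P-1 as origin, the differences give:
  125·a + 135·b = +0.8
  400·a + 100·b = -1.5
Eliminate b (×100 and ×135, subtract): -41500·a = 282.50 → a = ∂h/∂x = -0.006807
Back-substitute: b = ∂h/∂y = +0.01223.
|∇h| = √(-0.006807² + 0.01223²) = 0.014
Seepage velocity v = K·i/n = 190.0 × 0.014 / 0.32 = 8.312 m/day.
t = 100 / 8.312 = 12.03 days.

12 days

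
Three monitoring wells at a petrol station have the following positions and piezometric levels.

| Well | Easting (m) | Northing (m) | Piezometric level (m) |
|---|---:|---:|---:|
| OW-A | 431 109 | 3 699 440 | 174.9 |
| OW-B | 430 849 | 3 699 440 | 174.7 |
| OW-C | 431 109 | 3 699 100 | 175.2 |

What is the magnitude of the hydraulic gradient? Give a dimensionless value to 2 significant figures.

0.0012

∂h/∂x = (174.7 − 174.9) / (430849 − 431109) = +0.0007692
∂h/∂y = (175.2 − 174.9) / (3699100 − 3699440) = -0.0008824
|∇h| = √(0.0007692² + -0.0008824²) = 0.001171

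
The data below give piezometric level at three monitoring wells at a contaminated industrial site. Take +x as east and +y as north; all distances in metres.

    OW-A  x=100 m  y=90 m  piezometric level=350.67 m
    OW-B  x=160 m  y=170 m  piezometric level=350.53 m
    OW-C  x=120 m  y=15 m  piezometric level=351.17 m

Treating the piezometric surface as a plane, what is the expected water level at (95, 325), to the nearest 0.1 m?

349.4 m

Differences from OW-A: to OW-B (Δx, Δy, Δh) = (60, 80, -0.14); to OW-C = (20, -75, +0.50).
Determinant of the coordinate differences = 60·(-75) − 20·80 = -6100.
∂h/∂x = [(-0.14)·(-75) − (+0.50)·80] / -6100 = +0.004836
∂h/∂y = [60·(+0.50) − 20·(-0.14)] / -6100 = -0.005377
h(95, 325) = 350.67 + (+0.004836)·(-5) + (-0.005377)·(235) = 350.67 -0.024 -1.264 = 349.382 m.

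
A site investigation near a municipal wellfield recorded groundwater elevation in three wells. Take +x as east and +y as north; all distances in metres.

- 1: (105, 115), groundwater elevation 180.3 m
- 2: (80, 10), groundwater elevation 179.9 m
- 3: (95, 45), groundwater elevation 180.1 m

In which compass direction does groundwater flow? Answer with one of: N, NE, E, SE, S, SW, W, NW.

With h = a·x + b·y + c and 1 as origin, the differences give:
  (-25)·a + (-105)·b = -0.4
  (-10)·a + (-70)·b = -0.2
Eliminate b (×(-70) and ×(-105), subtract): 700·a = 7.00 → a = ∂h/∂x = +0.010000
Back-substitute: b = ∂h/∂y = +0.001429.
Flow = −∇h = (-0.010000 east, -0.001429 north), which points west.

W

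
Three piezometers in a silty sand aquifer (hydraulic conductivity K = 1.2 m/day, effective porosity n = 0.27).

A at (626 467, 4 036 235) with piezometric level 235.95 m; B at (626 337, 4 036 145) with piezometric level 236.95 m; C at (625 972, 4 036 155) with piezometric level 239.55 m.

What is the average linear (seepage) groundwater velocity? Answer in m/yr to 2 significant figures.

Taking A as reference: B−A = (-130, -90, +1.00); C−A = (-495, -80, +3.60).
Determinant of the coordinate differences = (-130)·(-80) − (-495)·(-90) = -34150.
∂h/∂x = [(+1.00)·(-80) − (+3.60)·(-90)] / -34150 = -0.007145
∂h/∂y = [(-130)·(+3.60) − (-495)·(+1.00)] / -34150 = -0.0007906
|∇h| = √(-0.007145² + -0.0007906²) = 0.007189
Seepage velocity v = K·i/n = 1.2 × 0.007189 / 0.27 = 0.03195 m/day = 11.67 m/yr.

12 m/yr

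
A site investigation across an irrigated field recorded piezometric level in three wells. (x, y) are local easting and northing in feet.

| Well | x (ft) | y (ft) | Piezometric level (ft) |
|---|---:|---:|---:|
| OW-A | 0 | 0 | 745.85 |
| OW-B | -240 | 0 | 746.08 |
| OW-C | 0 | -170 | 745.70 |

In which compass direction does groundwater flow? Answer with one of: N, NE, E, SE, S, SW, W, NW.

∂h/∂x = (746.08 − 745.85) / (-240 − 0) = -0.0009583
∂h/∂y = (745.70 − 745.85) / (-170 − 0) = +0.0008824
Flow = −∇h = (+0.0009583 east, -0.0008824 north), which points southeast.

SE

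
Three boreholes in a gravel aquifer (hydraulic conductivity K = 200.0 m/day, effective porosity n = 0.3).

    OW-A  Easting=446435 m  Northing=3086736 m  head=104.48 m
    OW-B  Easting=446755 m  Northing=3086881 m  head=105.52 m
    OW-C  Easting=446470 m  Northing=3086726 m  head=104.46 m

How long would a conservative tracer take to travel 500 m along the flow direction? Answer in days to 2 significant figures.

Three-point gradient (reference OW-A): Δ to OW-B = (320, 145, +1.04), Δ to OW-C = (35, -10, -0.02).
∂h/∂x = +0.0009063, ∂h/∂y = +0.005172 (det = -8275).
|∇h| = √(0.0009063² + 0.005172²) = 0.005251
Seepage velocity v = K·i/n = 200.0 × 0.005251 / 0.3 = 3.501 m/day.
t = 500 / 3.501 = 142.8 days.

140 days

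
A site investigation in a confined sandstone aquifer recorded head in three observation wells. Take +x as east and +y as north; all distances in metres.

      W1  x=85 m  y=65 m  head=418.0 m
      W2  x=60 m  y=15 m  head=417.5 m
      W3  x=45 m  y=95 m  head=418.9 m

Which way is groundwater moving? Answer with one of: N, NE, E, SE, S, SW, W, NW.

SE

Taking W1 as reference: W2−W1 = (-25, -50, -0.5); W3−W1 = (-40, 30, +0.9).
Determinant of the coordinate differences = (-25)·30 − (-40)·(-50) = -2750.
∂h/∂x = [(-0.5)·30 − (+0.9)·(-50)] / -2750 = -0.01091
∂h/∂y = [(-25)·(+0.9) − (-40)·(-0.5)] / -2750 = +0.01545
Flow = −∇h = (+0.01091 east, -0.01545 north), which points southeast.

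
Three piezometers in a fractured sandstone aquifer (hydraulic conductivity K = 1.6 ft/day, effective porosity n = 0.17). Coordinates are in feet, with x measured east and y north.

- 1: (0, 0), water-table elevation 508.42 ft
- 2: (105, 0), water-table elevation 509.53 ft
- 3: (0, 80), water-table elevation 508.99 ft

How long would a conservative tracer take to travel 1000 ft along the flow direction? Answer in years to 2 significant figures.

23 years

∂h/∂x = (509.53 − 508.42) / (105 − 0) = +0.01057
∂h/∂y = (508.99 − 508.42) / (80 − 0) = +0.007125
|∇h| = √(0.01057² + 0.007125²) = 0.01275
Seepage velocity v = K·i/n = 1.6 × 0.01275 / 0.17 = 0.12 ft/day.
t = 1000 / 0.12 = 8333 days = 22.8 years.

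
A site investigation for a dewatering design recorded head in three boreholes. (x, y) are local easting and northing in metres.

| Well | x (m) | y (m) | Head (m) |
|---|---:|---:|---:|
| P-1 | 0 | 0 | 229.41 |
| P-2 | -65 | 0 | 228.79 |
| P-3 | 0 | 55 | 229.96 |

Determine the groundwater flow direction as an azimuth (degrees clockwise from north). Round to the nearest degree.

224°

∂h/∂x = (228.79 − 229.41) / (-65 − 0) = +0.009538
∂h/∂y = (229.96 − 229.41) / (55 − 0) = +0.01000
Flow direction (−∇h) has components (-0.009538 E, -0.01000 N).
Azimuth = atan2(E, N) = atan2(-0.009538, -0.01000) = 223.6° ≈ 224°.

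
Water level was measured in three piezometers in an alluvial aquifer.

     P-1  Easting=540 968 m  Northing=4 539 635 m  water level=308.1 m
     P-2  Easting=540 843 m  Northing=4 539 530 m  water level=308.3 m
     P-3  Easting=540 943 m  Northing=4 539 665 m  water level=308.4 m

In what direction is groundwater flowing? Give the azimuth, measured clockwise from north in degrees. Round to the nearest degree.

131°

Three-point gradient (reference P-1): Δ to P-2 = (-125, -105, +0.2), Δ to P-3 = (-25, 30, +0.3).
∂h/∂x = -0.005882, ∂h/∂y = +0.005098 (det = -6375).
Flow direction (−∇h) has components (+0.005882 E, -0.005098 N).
Azimuth = atan2(E, N) = atan2(+0.005882, -0.005098) = 130.9° ≈ 131°.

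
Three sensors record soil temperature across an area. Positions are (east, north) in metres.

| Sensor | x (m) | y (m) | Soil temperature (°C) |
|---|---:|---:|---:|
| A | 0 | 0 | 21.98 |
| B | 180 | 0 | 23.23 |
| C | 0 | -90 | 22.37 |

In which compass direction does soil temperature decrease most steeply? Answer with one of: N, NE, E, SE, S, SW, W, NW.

∂T/∂x = (23.23 − 21.98) / (180 − 0) = +0.006944
∂T/∂y = (22.37 − 21.98) / (-90 − 0) = -0.004333
Steepest decrease is along −∇f = (-0.006944 E, +0.004333 N) → northwest.

NW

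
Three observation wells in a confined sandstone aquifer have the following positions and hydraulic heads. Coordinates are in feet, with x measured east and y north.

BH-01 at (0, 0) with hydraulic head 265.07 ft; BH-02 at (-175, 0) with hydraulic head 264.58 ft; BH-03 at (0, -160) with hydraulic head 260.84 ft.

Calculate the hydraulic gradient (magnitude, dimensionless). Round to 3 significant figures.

∂h/∂x = (264.58 − 265.07) / (-175 − 0) = +0.002800
∂h/∂y = (260.84 − 265.07) / (-160 − 0) = +0.02644
|∇h| = √(0.002800² + 0.02644²) = 0.02659

0.0266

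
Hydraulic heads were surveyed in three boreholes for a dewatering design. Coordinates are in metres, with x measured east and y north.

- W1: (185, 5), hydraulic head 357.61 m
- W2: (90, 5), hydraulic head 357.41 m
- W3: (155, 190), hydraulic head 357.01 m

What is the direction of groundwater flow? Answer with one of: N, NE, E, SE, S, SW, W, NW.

NW

Differences from W1: to W2 (Δx, Δy, Δh) = (-95, 0, -0.20); to W3 = (-30, 185, -0.60).
Solve a·Δx + b·Δy = Δh: det = (-95)·185 − (-30)·0 = -17575.
∂h/∂x = [(-0.20)·185 − (-0.60)·0] / -17575 = +0.002105
∂h/∂y = [(-95)·(-0.60) − (-30)·(-0.20)] / -17575 = -0.002902
Flow = −∇h = (-0.002105 east, +0.002902 north), which points northwest.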